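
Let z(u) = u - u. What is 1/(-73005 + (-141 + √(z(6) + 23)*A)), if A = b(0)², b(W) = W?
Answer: -1/73146 ≈ -1.3671e-5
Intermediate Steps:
z(u) = 0
A = 0 (A = 0² = 0)
1/(-73005 + (-141 + √(z(6) + 23)*A)) = 1/(-73005 + (-141 + √(0 + 23)*0)) = 1/(-73005 + (-141 + √23*0)) = 1/(-73005 + (-141 + 0)) = 1/(-73005 - 141) = 1/(-73146) = -1/73146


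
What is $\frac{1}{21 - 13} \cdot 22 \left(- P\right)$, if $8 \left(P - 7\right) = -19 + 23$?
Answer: $- \frac{165}{8} \approx -20.625$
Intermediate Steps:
$P = \frac{15}{2}$ ($P = 7 + \frac{-19 + 23}{8} = 7 + \frac{1}{8} \cdot 4 = 7 + \frac{1}{2} = \frac{15}{2} \approx 7.5$)
$\frac{1}{21 - 13} \cdot 22 \left(- P\right) = \frac{1}{21 - 13} \cdot 22 \left(\left(-1\right) \frac{15}{2}\right) = \frac{1}{8} \cdot 22 \left(- \frac{15}{2}\right) = \frac{11}{4} \left(- \frac{15}{2}\right) = - \frac{165}{8}$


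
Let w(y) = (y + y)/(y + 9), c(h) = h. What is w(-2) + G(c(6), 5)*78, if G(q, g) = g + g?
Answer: 5456/7 ≈ 779.43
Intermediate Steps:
G(q, g) = 2*g
w(y) = 2*y/(9 + y) (w(y) = (2*y)/(9 + y) = 2*y/(9 + y))
w(-2) + G(c(6), 5)*78 = 2*(-2)/(9 - 2) + (2*5)*78 = 2*(-2)/7 + 10*78 = 2*(-2)*(⅐) + 780 = -4/7 + 780 = 5456/7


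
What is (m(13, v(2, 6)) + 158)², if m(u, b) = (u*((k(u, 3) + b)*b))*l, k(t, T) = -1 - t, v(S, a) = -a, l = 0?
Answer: 24964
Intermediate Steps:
m(u, b) = 0 (m(u, b) = (u*(((-1 - u) + b)*b))*0 = (u*((-1 + b - u)*b))*0 = (u*(b*(-1 + b - u)))*0 = (b*u*(-1 + b - u))*0 = 0)
(m(13, v(2, 6)) + 158)² = (0 + 158)² = 158² = 24964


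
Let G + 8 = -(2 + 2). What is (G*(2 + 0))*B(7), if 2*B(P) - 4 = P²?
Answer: -636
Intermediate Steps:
G = -12 (G = -8 - (2 + 2) = -8 - 1*4 = -8 - 4 = -12)
B(P) = 2 + P²/2
(G*(2 + 0))*B(7) = (-12*(2 + 0))*(2 + (½)*7²) = (-12*2)*(2 + (½)*49) = -24*(2 + 49/2) = -24*53/2 = -636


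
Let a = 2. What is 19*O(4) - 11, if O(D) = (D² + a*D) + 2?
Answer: 483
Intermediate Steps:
O(D) = 2 + D² + 2*D (O(D) = (D² + 2*D) + 2 = 2 + D² + 2*D)
19*O(4) - 11 = 19*(2 + 4² + 2*4) - 11 = 19*(2 + 16 + 8) - 11 = 19*26 - 11 = 494 - 11 = 483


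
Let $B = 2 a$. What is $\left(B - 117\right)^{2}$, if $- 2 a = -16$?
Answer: $10201$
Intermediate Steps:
$a = 8$ ($a = \left(- \frac{1}{2}\right) \left(-16\right) = 8$)
$B = 16$ ($B = 2 \cdot 8 = 16$)
$\left(B - 117\right)^{2} = \left(16 - 117\right)^{2} = \left(-101\right)^{2} = 10201$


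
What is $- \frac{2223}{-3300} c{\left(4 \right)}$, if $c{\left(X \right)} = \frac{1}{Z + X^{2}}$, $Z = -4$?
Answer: $\frac{247}{4400} \approx 0.056136$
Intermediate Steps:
$c{\left(X \right)} = \frac{1}{-4 + X^{2}}$
$- \frac{2223}{-3300} c{\left(4 \right)} = \frac{\left(-2223\right) \frac{1}{-3300}}{-4 + 4^{2}} = \frac{\left(-2223\right) \left(- \frac{1}{3300}\right)}{-4 + 16} = \frac{741}{1100 \cdot 12} = \frac{741}{1100} \cdot \frac{1}{12} = \frac{247}{4400}$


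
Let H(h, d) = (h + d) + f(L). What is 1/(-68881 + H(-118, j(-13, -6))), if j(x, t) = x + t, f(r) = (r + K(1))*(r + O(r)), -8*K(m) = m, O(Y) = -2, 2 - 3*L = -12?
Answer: -9/621053 ≈ -1.4492e-5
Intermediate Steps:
L = 14/3 (L = 2/3 - 1/3*(-12) = 2/3 + 4 = 14/3 ≈ 4.6667)
K(m) = -m/8
f(r) = (-2 + r)*(-1/8 + r) (f(r) = (r - 1/8*1)*(r - 2) = (r - 1/8)*(-2 + r) = (-1/8 + r)*(-2 + r) = (-2 + r)*(-1/8 + r))
j(x, t) = t + x
H(h, d) = 109/9 + d + h (H(h, d) = (h + d) + (1/4 + (14/3)**2 - 17/8*14/3) = (d + h) + (1/4 + 196/9 - 119/12) = (d + h) + 109/9 = 109/9 + d + h)
1/(-68881 + H(-118, j(-13, -6))) = 1/(-68881 + (109/9 + (-6 - 13) - 118)) = 1/(-68881 + (109/9 - 19 - 118)) = 1/(-68881 - 1124/9) = 1/(-621053/9) = -9/621053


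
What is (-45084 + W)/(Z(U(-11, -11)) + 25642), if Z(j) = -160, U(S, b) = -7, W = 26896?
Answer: -9094/12741 ≈ -0.71376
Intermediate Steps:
(-45084 + W)/(Z(U(-11, -11)) + 25642) = (-45084 + 26896)/(-160 + 25642) = -18188/25482 = -18188*1/25482 = -9094/12741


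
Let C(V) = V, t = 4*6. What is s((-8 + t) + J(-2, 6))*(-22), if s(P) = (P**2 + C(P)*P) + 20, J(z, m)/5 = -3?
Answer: -484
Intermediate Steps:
t = 24
J(z, m) = -15 (J(z, m) = 5*(-3) = -15)
s(P) = 20 + 2*P**2 (s(P) = (P**2 + P*P) + 20 = (P**2 + P**2) + 20 = 2*P**2 + 20 = 20 + 2*P**2)
s((-8 + t) + J(-2, 6))*(-22) = (20 + 2*((-8 + 24) - 15)**2)*(-22) = (20 + 2*(16 - 15)**2)*(-22) = (20 + 2*1**2)*(-22) = (20 + 2*1)*(-22) = (20 + 2)*(-22) = 22*(-22) = -484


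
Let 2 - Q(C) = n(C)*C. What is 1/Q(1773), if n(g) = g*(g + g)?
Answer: -1/11146953832 ≈ -8.9711e-11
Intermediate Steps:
n(g) = 2*g² (n(g) = g*(2*g) = 2*g²)
Q(C) = 2 - 2*C³ (Q(C) = 2 - 2*C²*C = 2 - 2*C³)
1/Q(1773) = 1/(2 - 2*1773³) = 1/(2 - 2*5573476917) = 1/(2 - 11146953834) = 1/(-11146953832) = -1/11146953832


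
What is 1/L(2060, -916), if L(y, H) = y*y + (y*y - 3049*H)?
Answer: 1/11280084 ≈ 8.8652e-8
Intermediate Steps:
L(y, H) = -3049*H + 2*y² (L(y, H) = y² + (y² - 3049*H) = -3049*H + 2*y²)
1/L(2060, -916) = 1/(-3049*(-916) + 2*2060²) = 1/(2792884 + 2*4243600) = 1/(2792884 + 8487200) = 1/11280084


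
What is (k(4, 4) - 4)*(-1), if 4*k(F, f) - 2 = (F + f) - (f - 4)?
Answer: 3/2 ≈ 1.5000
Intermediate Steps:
k(F, f) = 3/2 + F/4 (k(F, f) = 1/2 + ((F + f) - (f - 4))/4 = 1/2 + ((F + f) - (-4 + f))/4 = 1/2 + ((F + f) + (4 - f))/4 = 1/2 + (4 + F)/4 = 1/2 + (1 + F/4) = 3/2 + F/4)
(k(4, 4) - 4)*(-1) = ((3/2 + (1/4)*4) - 4)*(-1) = ((3/2 + 1) - 4)*(-1) = (5/2 - 4)*(-1) = -3/2*(-1) = 3/2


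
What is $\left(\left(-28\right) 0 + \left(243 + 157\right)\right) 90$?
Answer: $36000$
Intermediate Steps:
$\left(\left(-28\right) 0 + \left(243 + 157\right)\right) 90 = \left(0 + 400\right) 90 = 400 \cdot 90 = 36000$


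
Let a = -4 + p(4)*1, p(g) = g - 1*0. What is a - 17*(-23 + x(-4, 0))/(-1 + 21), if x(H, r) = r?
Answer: 391/20 ≈ 19.550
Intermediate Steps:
p(g) = g (p(g) = g + 0 = g)
a = 0 (a = -4 + 4*1 = -4 + 4 = 0)
a - 17*(-23 + x(-4, 0))/(-1 + 21) = 0 - 17*(-23 + 0)/(-1 + 21) = 0 - (-391)/20 = 0 - 17*(-23/20) = 0 + 391/20 = 391/20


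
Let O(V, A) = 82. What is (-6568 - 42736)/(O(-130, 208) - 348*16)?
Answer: 24652/2743 ≈ 8.9872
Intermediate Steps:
(-6568 - 42736)/(O(-130, 208) - 348*16) = (-6568 - 42736)/(82 - 348*16) = -49304/(82 - 5568) = -49304/(-5486) = -49304*(-1/5486) = 24652/2743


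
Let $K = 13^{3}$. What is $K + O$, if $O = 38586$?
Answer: $40783$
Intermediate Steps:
$K = 2197$
$K + O = 2197 + 38586 = 40783$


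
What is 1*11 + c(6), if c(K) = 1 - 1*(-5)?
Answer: 17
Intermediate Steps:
c(K) = 6 (c(K) = 1 + 5 = 6)
1*11 + c(6) = 1*11 + 6 = 11 + 6 = 17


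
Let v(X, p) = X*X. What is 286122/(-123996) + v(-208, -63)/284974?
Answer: -6347730657/2944636342 ≈ -2.1557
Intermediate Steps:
v(X, p) = X²
286122/(-123996) + v(-208, -63)/284974 = 286122/(-123996) + (-208)²/284974 = 286122*(-1/123996) + 43264*(1/284974) = -47687/20666 + 21632/142487 = -6347730657/2944636342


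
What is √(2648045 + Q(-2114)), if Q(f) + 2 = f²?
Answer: √7117039 ≈ 2667.8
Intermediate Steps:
Q(f) = -2 + f²
√(2648045 + Q(-2114)) = √(2648045 + (-2 + (-2114)²)) = √(2648045 + (-2 + 4468996)) = √(2648045 + 4468994) = √7117039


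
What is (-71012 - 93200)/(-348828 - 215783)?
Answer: 164212/564611 ≈ 0.29084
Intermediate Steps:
(-71012 - 93200)/(-348828 - 215783) = -164212/(-564611) = -164212*(-1/564611) = 164212/564611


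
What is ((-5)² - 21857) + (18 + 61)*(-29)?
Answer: -24123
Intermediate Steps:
((-5)² - 21857) + (18 + 61)*(-29) = (25 - 21857) + 79*(-29) = -21832 - 2291 = -24123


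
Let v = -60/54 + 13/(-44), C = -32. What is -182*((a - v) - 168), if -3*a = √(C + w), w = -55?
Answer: 6003361/198 + 182*I*√87/3 ≈ 30320.0 + 565.86*I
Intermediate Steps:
v = -557/396 (v = -60*1/54 + 13*(-1/44) = -10/9 - 13/44 = -557/396 ≈ -1.4066)
a = -I*√87/3 (a = -√(-32 - 55)/3 = -I*√87/3 ≈ -3.1091*I)
-182*((a - v) - 168) = -182*((-I*√87/3 - 1*(-557/396)) - 168) = -182*((-I*√87/3 + 557/396) - 168) = -182*((557/396 - I*√87/3) - 168) = -182*(-65971/396 - I*√87/3) = 6003361/198 + 182*I*√87/3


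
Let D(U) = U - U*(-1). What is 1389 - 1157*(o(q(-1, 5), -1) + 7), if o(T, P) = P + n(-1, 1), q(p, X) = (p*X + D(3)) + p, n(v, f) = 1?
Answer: -6710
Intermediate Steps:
D(U) = 2*U (D(U) = U - (-1)*U = U + U = 2*U)
q(p, X) = 6 + p + X*p (q(p, X) = (p*X + 2*3) + p = (X*p + 6) + p = (6 + X*p) + p = 6 + p + X*p)
o(T, P) = 1 + P (o(T, P) = P + 1 = 1 + P)
1389 - 1157*(o(q(-1, 5), -1) + 7) = 1389 - 1157*((1 - 1) + 7) = 1389 - 1157*(0 + 7) = 1389 - 8099 = -6710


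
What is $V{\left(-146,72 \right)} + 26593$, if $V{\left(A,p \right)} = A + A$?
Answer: $26301$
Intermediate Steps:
$V{\left(A,p \right)} = 2 A$
$V{\left(-146,72 \right)} + 26593 = 2 \left(-146\right) + 26593 = -292 + 26593 = 26301$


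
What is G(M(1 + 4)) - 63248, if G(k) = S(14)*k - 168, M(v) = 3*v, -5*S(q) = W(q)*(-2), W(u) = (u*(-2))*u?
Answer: -65768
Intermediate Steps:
W(u) = -2*u² (W(u) = (-2*u)*u = -2*u²)
S(q) = -4*q²/5 (S(q) = -(-2*q²)*(-2)/5 = -4*q²/5)
G(k) = -168 - 784*k/5 (G(k) = (-⅘*14²)*k - 168 = (-⅘*196)*k - 168 = -784*k/5 - 168 = -168 - 784*k/5)
G(M(1 + 4)) - 63248 = (-168 - 2352*(1 + 4)/5) - 63248 = (-168 - 2352*5/5) - 63248 = (-168 - 784/5*15) - 63248 = (-168 - 2352) - 63248 = -2520 - 63248 = -65768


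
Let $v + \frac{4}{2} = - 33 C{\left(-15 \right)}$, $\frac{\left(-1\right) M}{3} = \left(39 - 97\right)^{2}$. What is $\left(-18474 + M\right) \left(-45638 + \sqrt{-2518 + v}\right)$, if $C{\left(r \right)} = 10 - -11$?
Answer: $1303695108 - 85698 i \sqrt{357} \approx 1.3037 \cdot 10^{9} - 1.6192 \cdot 10^{6} i$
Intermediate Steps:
$C{\left(r \right)} = 21$ ($C{\left(r \right)} = 10 + 11 = 21$)
$M = -10092$ ($M = - 3 \left(39 - 97\right)^{2} = - 3 \left(-58\right)^{2} = \left(-3\right) 3364 = -10092$)
$v = -695$ ($v = -2 - 693 = -695$)
$\left(-18474 + M\right) \left(-45638 + \sqrt{-2518 + v}\right) = \left(-18474 - 10092\right) \left(-45638 + \sqrt{-2518 - 695}\right) = - 28566 \left(-45638 + \sqrt{-3213}\right) = - 28566 \left(-45638 + 3 i \sqrt{357}\right) = 1303695108 - 85698 i \sqrt{357}$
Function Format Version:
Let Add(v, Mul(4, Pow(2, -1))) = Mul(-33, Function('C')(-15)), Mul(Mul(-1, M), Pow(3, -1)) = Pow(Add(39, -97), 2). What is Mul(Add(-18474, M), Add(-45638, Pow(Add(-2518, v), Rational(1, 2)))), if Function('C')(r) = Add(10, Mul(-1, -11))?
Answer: Add(1303695108, Mul(-85698, I, Pow(357, Rational(1, 2)))) ≈ Add(1.3037e+9, Mul(-1.6192e+6, I))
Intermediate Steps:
Function('C')(r) = 21 (Function('C')(r) = Add(10, 11) = 21)
M = -10092 (M = Mul(-3, Pow(Add(39, -97), 2)) = Mul(-3, Pow(-58, 2)) = Mul(-3, 3364) = -10092)
v = -695 (v = Add(-2, Mul(-33, 21)) = Add(-2, -693) = -695)
Mul(Add(-18474, M), Add(-45638, Pow(Add(-2518, v), Rational(1, 2)))) = Mul(Add(-18474, -10092), Add(-45638, Pow(Add(-2518, -695), Rational(1, 2)))) = Mul(-28566, Add(-45638, Pow(-3213, Rational(1, 2)))) = Mul(-28566, Add(-45638, Mul(3, I, Pow(357, Rational(1, 2))))) = Add(1303695108, Mul(-85698, I, Pow(357, Rational(1, 2))))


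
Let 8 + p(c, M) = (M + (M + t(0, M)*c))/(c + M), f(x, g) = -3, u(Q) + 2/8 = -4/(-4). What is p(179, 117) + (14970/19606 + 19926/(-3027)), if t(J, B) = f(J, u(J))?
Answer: -43456978973/2927803192 ≈ -14.843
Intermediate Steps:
u(Q) = ¾ (u(Q) = -¼ - 4/(-4) = -¼ - 4*(-¼) = -¼ + 1 = ¾)
t(J, B) = -3
p(c, M) = -8 + (-3*c + 2*M)/(M + c) (p(c, M) = -8 + (M + (M - 3*c))/(c + M) = -8 + (-3*c + 2*M)/(M + c))
p(179, 117) + (14970/19606 + 19926/(-3027)) = (-11*179 - 6*117)/(117 + 179) + (14970/19606 + 19926/(-3027)) = (-1969 - 702)/296 + (14970*(1/19606) + 19926*(-1/3027)) = (1/296)*(-2671) + (7485/9803 - 6642/1009) = -2671/296 - 57559161/9891227 = -43456978973/2927803192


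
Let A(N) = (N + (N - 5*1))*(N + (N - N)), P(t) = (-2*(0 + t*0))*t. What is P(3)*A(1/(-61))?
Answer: 0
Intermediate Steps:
P(t) = 0 (P(t) = (-2*(0 + 0))*t = (-2*0)*t = 0*t = 0)
A(N) = N*(-5 + 2*N) (A(N) = (N + (N - 5))*(N + 0) = (N + (-5 + N))*N = (-5 + 2*N)*N = N*(-5 + 2*N))
P(3)*A(1/(-61)) = 0*((-5 + 2/(-61))/(-61)) = 0*(-(-5 + 2*(-1/61))/61) = 0*(-(-5 - 2/61)/61) = 0*(-1/61*(-307/61)) = 0*(307/3721) = 0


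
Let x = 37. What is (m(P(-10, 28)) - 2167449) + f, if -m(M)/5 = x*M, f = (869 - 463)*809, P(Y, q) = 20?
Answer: -1842695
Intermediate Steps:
f = 328454 (f = 406*809 = 328454)
m(M) = -185*M
(m(P(-10, 28)) - 2167449) + f = (-185*20 - 2167449) + 328454 = (-3700 - 2167449) + 328454 = -2171149 + 328454 = -1842695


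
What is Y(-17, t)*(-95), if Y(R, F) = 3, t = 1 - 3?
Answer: -285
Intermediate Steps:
t = -2
Y(-17, t)*(-95) = 3*(-95) = -285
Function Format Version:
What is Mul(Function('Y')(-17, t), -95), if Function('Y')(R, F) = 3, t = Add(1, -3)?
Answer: -285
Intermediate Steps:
t = -2
Mul(Function('Y')(-17, t), -95) = Mul(3, -95) = -285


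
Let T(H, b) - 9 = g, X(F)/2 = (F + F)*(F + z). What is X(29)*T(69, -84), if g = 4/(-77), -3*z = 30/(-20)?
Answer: 2357758/77 ≈ 30620.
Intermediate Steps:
z = ½ (z = -10/(-20) = -10*(-1)/20 = -⅓*(-3/2) = ½ ≈ 0.50000)
X(F) = 4*F*(½ + F) (X(F) = 2*((F + F)*(F + ½)) = 2*((2*F)*(½ + F)) = 2*(2*F*(½ + F)) = 4*F*(½ + F))
g = -4/77 (g = 4*(-1/77) = -4/77 ≈ -0.051948)
T(H, b) = 689/77 (T(H, b) = 9 - 4/77 = 689/77)
X(29)*T(69, -84) = (2*29*(1 + 2*29))*(689/77) = (2*29*(1 + 58))*(689/77) = (2*29*59)*(689/77) = 3422*(689/77) = 2357758/77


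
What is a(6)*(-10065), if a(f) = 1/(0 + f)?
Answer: -3355/2 ≈ -1677.5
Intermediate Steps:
a(f) = 1/f
a(6)*(-10065) = -10065/6 = (⅙)*(-10065) = -3355/2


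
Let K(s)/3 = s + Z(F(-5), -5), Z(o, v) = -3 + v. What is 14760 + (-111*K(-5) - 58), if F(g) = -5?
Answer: 19031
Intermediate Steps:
K(s) = -24 + 3*s (K(s) = 3*(s + (-3 - 5)) = 3*(s - 8) = 3*(-8 + s) = -24 + 3*s)
14760 + (-111*K(-5) - 58) = 14760 + (-111*(-24 + 3*(-5)) - 58) = 14760 + (-111*(-24 - 15) - 58) = 14760 + (-111*(-39) - 58) = 14760 + (4329 - 58) = 14760 + 4271 = 19031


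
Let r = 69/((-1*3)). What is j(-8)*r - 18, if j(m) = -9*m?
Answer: -1674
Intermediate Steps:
r = -23 (r = 69/(-3) = 69*(-⅓) = -23)
j(-8)*r - 18 = -9*(-8)*(-23) - 18 = 72*(-23) - 18 = -1656 - 18 = -1674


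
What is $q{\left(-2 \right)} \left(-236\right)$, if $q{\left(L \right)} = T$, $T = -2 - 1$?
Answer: $708$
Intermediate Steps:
$T = -3$
$q{\left(L \right)} = -3$
$q{\left(-2 \right)} \left(-236\right) = \left(-3\right) \left(-236\right) = 708$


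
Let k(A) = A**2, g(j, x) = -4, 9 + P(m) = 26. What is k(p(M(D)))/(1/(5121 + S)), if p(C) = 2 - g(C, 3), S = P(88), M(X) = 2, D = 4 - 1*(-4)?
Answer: 184968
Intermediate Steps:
P(m) = 17 (P(m) = -9 + 26 = 17)
D = 8 (D = 4 + 4 = 8)
S = 17
p(C) = 6 (p(C) = 2 - 1*(-4) = 2 + 4 = 6)
k(p(M(D)))/(1/(5121 + S)) = 6**2/(1/(5121 + 17)) = 36/(1/5138) = 36*5138 = 184968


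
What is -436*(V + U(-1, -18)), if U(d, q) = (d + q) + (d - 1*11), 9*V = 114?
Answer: 23980/3 ≈ 7993.3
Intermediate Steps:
V = 38/3 (V = (⅑)*114 = 38/3 ≈ 12.667)
U(d, q) = -11 + q + 2*d (U(d, q) = (d + q) + (d - 11) = (d + q) + (-11 + d) = -11 + q + 2*d)
-436*(V + U(-1, -18)) = -436*(38/3 + (-11 - 18 + 2*(-1))) = -436*(38/3 + (-11 - 18 - 2)) = -436*(38/3 - 31) = -436*(-55/3) = 23980/3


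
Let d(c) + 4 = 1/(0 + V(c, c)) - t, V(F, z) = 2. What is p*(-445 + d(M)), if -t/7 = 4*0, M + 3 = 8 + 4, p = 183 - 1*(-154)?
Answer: -302289/2 ≈ -1.5114e+5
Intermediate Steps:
p = 337 (p = 183 + 154 = 337)
M = 9 (M = -3 + (8 + 4) = -3 + 12 = 9)
t = 0 (t = -28*0 = -7*0 = 0)
d(c) = -7/2 (d(c) = -4 + (1/(0 + 2) - 1*0) = -4 + (1/2 + 0) = -4 + (½ + 0) = -4 + ½ = -7/2)
p*(-445 + d(M)) = 337*(-445 - 7/2) = 337*(-897/2) = -302289/2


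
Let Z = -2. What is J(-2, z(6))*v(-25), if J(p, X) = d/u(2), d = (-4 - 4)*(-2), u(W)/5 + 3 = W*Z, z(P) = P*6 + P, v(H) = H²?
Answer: -2000/7 ≈ -285.71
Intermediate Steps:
z(P) = 7*P (z(P) = 6*P + P = 7*P)
u(W) = -15 - 10*W (u(W) = -15 + 5*(W*(-2)) = -15 + 5*(-2*W) = -15 - 10*W)
d = 16 (d = -8*(-2) = 16)
J(p, X) = -16/35 (J(p, X) = 16/(-15 - 10*2) = 16/(-15 - 20) = 16/(-35) = 16*(-1/35) = -16/35)
J(-2, z(6))*v(-25) = -16/35*(-25)² = -16/35*625 = -2000/7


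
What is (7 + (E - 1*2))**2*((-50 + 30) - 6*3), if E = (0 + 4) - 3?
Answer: -1368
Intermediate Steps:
E = 1 (E = 4 - 3 = 1)
(7 + (E - 1*2))**2*((-50 + 30) - 6*3) = (7 + (1 - 1*2))**2*((-50 + 30) - 6*3) = (7 + (1 - 2))**2*(-20 - 18) = (7 - 1)**2*(-38) = 6**2*(-38) = 36*(-38) = -1368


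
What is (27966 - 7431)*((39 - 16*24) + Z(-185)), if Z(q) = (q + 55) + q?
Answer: -13553100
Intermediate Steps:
Z(q) = 55 + 2*q (Z(q) = (55 + q) + q = 55 + 2*q)
(27966 - 7431)*((39 - 16*24) + Z(-185)) = (27966 - 7431)*((39 - 16*24) + (55 + 2*(-185))) = 20535*((39 - 384) + (55 - 370)) = 20535*(-345 - 315) = 20535*(-660) = -13553100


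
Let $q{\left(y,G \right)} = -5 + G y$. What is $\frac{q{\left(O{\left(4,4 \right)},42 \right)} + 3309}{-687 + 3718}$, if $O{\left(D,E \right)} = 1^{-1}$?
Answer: $\frac{478}{433} \approx 1.1039$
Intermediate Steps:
$O{\left(D,E \right)} = 1$
$\frac{q{\left(O{\left(4,4 \right)},42 \right)} + 3309}{-687 + 3718} = \frac{\left(-5 + 42 \cdot 1\right) + 3309}{-687 + 3718} = \frac{\left(-5 + 42\right) + 3309}{3031} = \left(37 + 3309\right) \frac{1}{3031} = 3346 \cdot \frac{1}{3031} = \frac{478}{433}$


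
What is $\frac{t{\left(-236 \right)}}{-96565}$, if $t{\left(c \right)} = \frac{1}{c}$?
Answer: $\frac{1}{22789340} \approx 4.388 \cdot 10^{-8}$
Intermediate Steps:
$\frac{t{\left(-236 \right)}}{-96565} = \frac{1}{\left(-236\right) \left(-96565\right)} = \left(- \frac{1}{236}\right) \left(- \frac{1}{96565}\right) = \frac{1}{22789340}$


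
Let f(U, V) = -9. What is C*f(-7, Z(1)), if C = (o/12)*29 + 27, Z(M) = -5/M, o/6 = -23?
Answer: 5517/2 ≈ 2758.5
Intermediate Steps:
o = -138 (o = 6*(-23) = -138)
C = -613/2 (C = -138/12*29 + 27 = -138*1/12*29 + 27 = -23/2*29 + 27 = -667/2 + 27 = -613/2 ≈ -306.50)
C*f(-7, Z(1)) = -613/2*(-9) = 5517/2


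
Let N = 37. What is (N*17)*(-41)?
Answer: -25789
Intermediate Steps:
(N*17)*(-41) = (37*17)*(-41) = 629*(-41) = -25789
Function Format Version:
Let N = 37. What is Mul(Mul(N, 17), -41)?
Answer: -25789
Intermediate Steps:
Mul(Mul(N, 17), -41) = Mul(Mul(37, 17), -41) = Mul(629, -41) = -25789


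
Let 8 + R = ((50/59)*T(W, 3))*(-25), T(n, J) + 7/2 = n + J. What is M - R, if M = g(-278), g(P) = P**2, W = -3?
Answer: 4555853/59 ≈ 77218.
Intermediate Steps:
T(n, J) = -7/2 + J + n (T(n, J) = -7/2 + (n + J) = -7/2 + (J + n) = -7/2 + J + n)
M = 77284 (M = (-278)**2 = 77284)
R = 3903/59 (R = -8 + ((50/59)*(-7/2 + 3 - 3))*(-25) = -8 + ((50*(1/59))*(-7/2))*(-25) = -8 + ((50/59)*(-7/2))*(-25) = -8 - 175/59*(-25) = -8 + 4375/59 = 3903/59 ≈ 66.153)
M - R = 77284 - 1*3903/59 = 77284 - 3903/59 = 4555853/59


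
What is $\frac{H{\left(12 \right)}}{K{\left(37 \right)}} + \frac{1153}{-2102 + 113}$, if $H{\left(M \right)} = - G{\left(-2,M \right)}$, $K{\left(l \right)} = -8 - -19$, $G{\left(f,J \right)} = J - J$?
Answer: $- \frac{1153}{1989} \approx -0.57969$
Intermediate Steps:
$G{\left(f,J \right)} = 0$
$K{\left(l \right)} = 11$ ($K{\left(l \right)} = -8 + 19 = 11$)
$H{\left(M \right)} = 0$ ($H{\left(M \right)} = \left(-1\right) 0 = 0$)
$\frac{H{\left(12 \right)}}{K{\left(37 \right)}} + \frac{1153}{-2102 + 113} = \frac{0}{11} + \frac{1153}{-2102 + 113} = 0 \cdot \frac{1}{11} + \frac{1153}{-1989} = 0 + 1153 \left(- \frac{1}{1989}\right) = 0 - \frac{1153}{1989} = - \frac{1153}{1989}$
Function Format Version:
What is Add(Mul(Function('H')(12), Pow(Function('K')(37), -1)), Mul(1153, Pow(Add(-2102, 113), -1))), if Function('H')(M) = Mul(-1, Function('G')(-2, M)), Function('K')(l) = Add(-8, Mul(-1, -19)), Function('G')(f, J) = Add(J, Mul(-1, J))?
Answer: Rational(-1153, 1989) ≈ -0.57969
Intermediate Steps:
Function('G')(f, J) = 0
Function('K')(l) = 11 (Function('K')(l) = Add(-8, 19) = 11)
Function('H')(M) = 0 (Function('H')(M) = Mul(-1, 0) = 0)
Add(Mul(Function('H')(12), Pow(Function('K')(37), -1)), Mul(1153, Pow(Add(-2102, 113), -1))) = Add(Mul(0, Pow(11, -1)), Mul(1153, Pow(Add(-2102, 113), -1))) = Add(Mul(0, Rational(1, 11)), Mul(1153, Pow(-1989, -1))) = Add(0, Mul(1153, Rational(-1, 1989))) = Add(0, Rational(-1153, 1989)) = Rational(-1153, 1989)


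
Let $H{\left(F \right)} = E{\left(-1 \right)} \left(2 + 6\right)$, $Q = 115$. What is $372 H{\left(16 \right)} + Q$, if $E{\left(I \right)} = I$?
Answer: $-2861$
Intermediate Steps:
$H{\left(F \right)} = -8$ ($H{\left(F \right)} = - (2 + 6) = \left(-1\right) 8 = -8$)
$372 H{\left(16 \right)} + Q = 372 \left(-8\right) + 115 = -2976 + 115 = -2861$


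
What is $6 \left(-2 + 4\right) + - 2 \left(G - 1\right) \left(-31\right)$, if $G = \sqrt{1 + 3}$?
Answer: $74$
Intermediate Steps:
$G = 2$ ($G = \sqrt{4} = 2$)
$6 \left(-2 + 4\right) + - 2 \left(G - 1\right) \left(-31\right) = 6 \left(-2 + 4\right) + - 2 \left(2 - 1\right) \left(-31\right) = 6 \cdot 2 + \left(-2\right) 1 \left(-31\right) = 12 - -62 = 12 + 62 = 74$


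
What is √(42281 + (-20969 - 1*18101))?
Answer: 13*√19 ≈ 56.666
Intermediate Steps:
√(42281 + (-20969 - 1*18101)) = √(42281 + (-20969 - 18101)) = √(42281 - 39070) = √3211 = 13*√19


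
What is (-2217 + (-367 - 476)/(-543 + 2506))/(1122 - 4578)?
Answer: 241823/376896 ≈ 0.64162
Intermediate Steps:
(-2217 + (-367 - 476)/(-543 + 2506))/(1122 - 4578) = (-2217 - 843/1963)/(-3456) = (-2217 - 843*1/1963)*(-1/3456) = (-2217 - 843/1963)*(-1/3456) = -4352814/1963*(-1/3456) = 241823/376896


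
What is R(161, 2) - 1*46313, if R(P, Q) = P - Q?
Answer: -46154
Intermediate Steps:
R(161, 2) - 1*46313 = (161 - 1*2) - 1*46313 = (161 - 2) - 46313 = 159 - 46313 = -46154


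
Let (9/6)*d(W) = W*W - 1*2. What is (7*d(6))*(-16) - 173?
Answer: -8135/3 ≈ -2711.7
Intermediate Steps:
d(W) = -4/3 + 2*W²/3 (d(W) = 2*(W*W - 1*2)/3 = 2*(W² - 2)/3 = 2*(-2 + W²)/3 = -4/3 + 2*W²/3)
(7*d(6))*(-16) - 173 = (7*(-4/3 + (⅔)*6²))*(-16) - 173 = (7*(-4/3 + (⅔)*36))*(-16) - 173 = (7*(-4/3 + 24))*(-16) - 173 = (7*(68/3))*(-16) - 173 = (476/3)*(-16) - 173 = -7616/3 - 173 = -8135/3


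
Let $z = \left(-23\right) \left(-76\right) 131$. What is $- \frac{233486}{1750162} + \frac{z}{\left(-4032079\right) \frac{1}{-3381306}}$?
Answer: $\frac{677555931878365871}{3528395723399} \approx 1.9203 \cdot 10^{5}$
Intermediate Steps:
$z = 228988$ ($z = 1748 \cdot 131 = 228988$)
$- \frac{233486}{1750162} + \frac{z}{\left(-4032079\right) \frac{1}{-3381306}} = - \frac{233486}{1750162} + \frac{228988}{\left(-4032079\right) \frac{1}{-3381306}} = \left(-233486\right) \frac{1}{1750162} + \frac{228988}{\left(-4032079\right) \left(- \frac{1}{3381306}\right)} = - \frac{116743}{875081} + \frac{228988}{\frac{4032079}{3381306}} = - \frac{116743}{875081} + 228988 \cdot \frac{3381306}{4032079} = - \frac{116743}{875081} + \frac{774278498328}{4032079} = \frac{677555931878365871}{3528395723399}$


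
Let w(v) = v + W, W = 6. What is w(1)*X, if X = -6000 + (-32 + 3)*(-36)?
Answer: -34692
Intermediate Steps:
w(v) = 6 + v (w(v) = v + 6 = 6 + v)
X = -4956 (X = -6000 - 29*(-36) = -6000 + 1044 = -4956)
w(1)*X = (6 + 1)*(-4956) = 7*(-4956) = -34692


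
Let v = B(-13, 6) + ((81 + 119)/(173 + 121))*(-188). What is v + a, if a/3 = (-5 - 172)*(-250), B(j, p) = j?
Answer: 19493539/147 ≈ 1.3261e+5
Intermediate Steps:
a = 132750 (a = 3*((-5 - 172)*(-250)) = 3*(-177*(-250)) = 3*44250 = 132750)
v = -20711/147 (v = -13 + ((81 + 119)/(173 + 121))*(-188) = -13 + (200/294)*(-188) = -13 + (200*(1/294))*(-188) = -13 + (100/147)*(-188) = -13 - 18800/147 = -20711/147 ≈ -140.89)
v + a = -20711/147 + 132750 = 19493539/147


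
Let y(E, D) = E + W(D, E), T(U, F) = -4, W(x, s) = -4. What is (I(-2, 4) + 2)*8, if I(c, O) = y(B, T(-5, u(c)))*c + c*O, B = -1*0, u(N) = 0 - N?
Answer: 16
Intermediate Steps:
u(N) = -N
B = 0
y(E, D) = -4 + E (y(E, D) = E - 4 = -4 + E)
I(c, O) = -4*c + O*c (I(c, O) = (-4 + 0)*c + c*O = -4*c + O*c)
(I(-2, 4) + 2)*8 = (-2*(-4 + 4) + 2)*8 = (-2*0 + 2)*8 = (0 + 2)*8 = 2*8 = 16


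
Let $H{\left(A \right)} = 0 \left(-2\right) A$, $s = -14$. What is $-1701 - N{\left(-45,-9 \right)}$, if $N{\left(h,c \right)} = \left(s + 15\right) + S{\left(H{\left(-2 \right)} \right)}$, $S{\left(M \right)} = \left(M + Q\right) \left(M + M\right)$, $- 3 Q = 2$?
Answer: $-1702$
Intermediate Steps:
$Q = - \frac{2}{3}$ ($Q = \left(- \frac{1}{3}\right) 2 = - \frac{2}{3} \approx -0.66667$)
$H{\left(A \right)} = 0$ ($H{\left(A \right)} = 0 A = 0$)
$S{\left(M \right)} = 2 M \left(- \frac{2}{3} + M\right)$ ($S{\left(M \right)} = \left(M - \frac{2}{3}\right) \left(M + M\right) = \left(- \frac{2}{3} + M\right) 2 M = 2 M \left(- \frac{2}{3} + M\right)$)
$N{\left(h,c \right)} = 1$ ($N{\left(h,c \right)} = \left(-14 + 15\right) + \frac{2}{3} \cdot 0 \left(-2 + 3 \cdot 0\right) = 1 + \frac{2}{3} \cdot 0 \left(-2 + 0\right) = 1 + \frac{2}{3} \cdot 0 \left(-2\right) = 1 + 0 = 1$)
$-1701 - N{\left(-45,-9 \right)} = -1701 - 1 = -1702$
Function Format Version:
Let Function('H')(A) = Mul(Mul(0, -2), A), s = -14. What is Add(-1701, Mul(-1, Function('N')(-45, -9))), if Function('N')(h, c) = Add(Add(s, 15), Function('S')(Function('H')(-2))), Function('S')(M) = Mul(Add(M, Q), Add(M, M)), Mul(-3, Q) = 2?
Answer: -1702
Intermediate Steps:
Q = Rational(-2, 3) (Q = Mul(Rational(-1, 3), 2) = Rational(-2, 3) ≈ -0.66667)
Function('H')(A) = 0 (Function('H')(A) = Mul(0, A) = 0)
Function('S')(M) = Mul(2, M, Add(Rational(-2, 3), M)) (Function('S')(M) = Mul(Add(M, Rational(-2, 3)), Add(M, M)) = Mul(Add(Rational(-2, 3), M), Mul(2, M)) = Mul(2, M, Add(Rational(-2, 3), M)))
Function('N')(h, c) = 1 (Function('N')(h, c) = Add(Add(-14, 15), Mul(Rational(2, 3), 0, Add(-2, Mul(3, 0)))) = Add(1, Mul(Rational(2, 3), 0, Add(-2, 0))) = Add(1, Mul(Rational(2, 3), 0, -2)) = Add(1, 0) = 1)
Add(-1701, Mul(-1, Function('N')(-45, -9))) = Add(-1701, Mul(-1, 1)) = Add(-1701, -1) = -1702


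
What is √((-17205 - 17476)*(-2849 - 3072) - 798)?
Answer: √205345403 ≈ 14330.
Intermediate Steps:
√((-17205 - 17476)*(-2849 - 3072) - 798) = √(-34681*(-5921) - 798) = √(205346201 - 798) = √205345403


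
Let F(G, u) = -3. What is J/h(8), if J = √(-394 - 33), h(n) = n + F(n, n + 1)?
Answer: I*√427/5 ≈ 4.1328*I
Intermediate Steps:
h(n) = -3 + n (h(n) = n - 3 = -3 + n)
J = I*√427 (J = √(-427) = I*√427 ≈ 20.664*I)
J/h(8) = (I*√427)/(-3 + 8) = (I*√427)/5 = (I*√427)*(⅕) = I*√427/5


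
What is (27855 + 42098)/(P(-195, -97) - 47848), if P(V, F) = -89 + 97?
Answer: -5381/3680 ≈ -1.4622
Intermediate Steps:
P(V, F) = 8
(27855 + 42098)/(P(-195, -97) - 47848) = (27855 + 42098)/(8 - 47848) = 69953/(-47840) = 69953*(-1/47840) = -5381/3680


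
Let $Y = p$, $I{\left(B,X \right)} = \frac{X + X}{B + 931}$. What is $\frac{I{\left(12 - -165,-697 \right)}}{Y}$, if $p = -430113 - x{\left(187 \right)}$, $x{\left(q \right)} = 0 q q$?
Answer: $\frac{697}{238282602} \approx 2.9251 \cdot 10^{-6}$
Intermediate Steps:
$I{\left(B,X \right)} = \frac{2 X}{931 + B}$
$x{\left(q \right)} = 0$ ($x{\left(q \right)} = 0 q = 0$)
$p = -430113$ ($p = -430113 - 0 = -430113 + 0 = -430113$)
$Y = -430113$
$\frac{I{\left(12 - -165,-697 \right)}}{Y} = \frac{2 \left(-697\right) \frac{1}{931 + \left(12 - -165\right)}}{-430113} = 2 \left(-697\right) \frac{1}{931 + \left(12 + 165\right)} \left(- \frac{1}{430113}\right) = 2 \left(-697\right) \frac{1}{931 + 177} \left(- \frac{1}{430113}\right) = 2 \left(-697\right) \frac{1}{1108} \left(- \frac{1}{430113}\right) = \left(- \frac{697}{554}\right) \left(- \frac{1}{430113}\right) = \frac{697}{238282602}$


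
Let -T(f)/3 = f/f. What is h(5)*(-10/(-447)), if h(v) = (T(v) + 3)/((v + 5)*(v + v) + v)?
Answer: 0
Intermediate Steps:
T(f) = -3 (T(f) = -3*f/f = -3*1 = -3)
h(v) = 0 (h(v) = (-3 + 3)/((v + 5)*(v + v) + v) = 0/((5 + v)*(2*v) + v) = 0/(2*v*(5 + v) + v) = 0/(v + 2*v*(5 + v)) = 0)
h(5)*(-10/(-447)) = 0*(-10/(-447)) = 0*(-10*(-1/447)) = 0*(10/447) = 0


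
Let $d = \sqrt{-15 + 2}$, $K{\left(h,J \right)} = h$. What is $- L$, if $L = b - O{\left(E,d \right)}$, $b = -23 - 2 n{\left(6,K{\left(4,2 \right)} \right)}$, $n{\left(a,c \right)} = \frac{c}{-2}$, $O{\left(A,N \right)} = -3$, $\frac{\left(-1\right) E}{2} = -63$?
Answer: $16$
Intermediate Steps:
$d = i \sqrt{13}$ ($d = \sqrt{-13} = i \sqrt{13} \approx 3.6056 i$)
$E = 126$ ($E = \left(-2\right) \left(-63\right) = 126$)
$n{\left(a,c \right)} = - \frac{c}{2}$ ($n{\left(a,c \right)} = c \left(- \frac{1}{2}\right) = - \frac{c}{2}$)
$b = -19$ ($b = -23 - 2 \left(\left(- \frac{1}{2}\right) 4\right) = -23 - -4 = -23 + 4 = -19$)
$L = -16$ ($L = -19 - -3 = -19 + 3 = -16$)
$- L = \left(-1\right) \left(-16\right) = 16$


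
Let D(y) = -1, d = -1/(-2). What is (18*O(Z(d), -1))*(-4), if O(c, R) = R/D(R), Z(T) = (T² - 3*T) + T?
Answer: -72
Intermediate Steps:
d = ½ (d = -1*(-½) = ½ ≈ 0.50000)
Z(T) = T² - 2*T
O(c, R) = -R (O(c, R) = R/(-1) = R*(-1) = -R)
(18*O(Z(d), -1))*(-4) = (18*(-1*(-1)))*(-4) = (18*1)*(-4) = 18*(-4) = -72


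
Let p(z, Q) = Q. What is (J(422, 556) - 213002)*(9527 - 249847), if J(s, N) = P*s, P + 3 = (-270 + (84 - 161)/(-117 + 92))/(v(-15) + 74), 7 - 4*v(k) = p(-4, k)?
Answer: 41207541203968/795 ≈ 5.1833e+10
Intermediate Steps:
v(k) = 7/4 - k/4
P = -25271/3975 (P = -3 + (-270 + (84 - 161)/(-117 + 92))/((7/4 - ¼*(-15)) + 74) = -3 + (-270 - 77/(-25))/((7/4 + 15/4) + 74) = -3 + (-270 - 77*(-1/25))/(11/2 + 74) = -3 + (-270 + 77/25)/(159/2) = -3 - 6673/25*2/159 = -3 - 13346/3975 = -25271/3975 ≈ -6.3575)
J(s, N) = -25271*s/3975
(J(422, 556) - 213002)*(9527 - 249847) = (-25271/3975*422 - 213002)*(9527 - 249847) = (-10664362/3975 - 213002)*(-240320) = -857347312/3975*(-240320) = 41207541203968/795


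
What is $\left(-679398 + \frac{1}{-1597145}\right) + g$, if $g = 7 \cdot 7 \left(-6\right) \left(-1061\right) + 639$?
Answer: $- \frac{585872714626}{1597145} \approx -3.6683 \cdot 10^{5}$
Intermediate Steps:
$g = 312573$ ($g = 49 \left(-6\right) \left(-1061\right) + 639 = \left(-294\right) \left(-1061\right) + 639 = 311934 + 639 = 312573$)
$\left(-679398 + \frac{1}{-1597145}\right) + g = \left(-679398 + \frac{1}{-1597145}\right) + 312573 = \left(-679398 - \frac{1}{1597145}\right) + 312573 = - \frac{1085097118711}{1597145} + 312573 = - \frac{585872714626}{1597145}$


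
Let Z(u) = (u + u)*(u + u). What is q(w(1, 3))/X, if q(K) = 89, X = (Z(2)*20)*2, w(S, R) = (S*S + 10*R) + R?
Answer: 89/640 ≈ 0.13906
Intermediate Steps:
Z(u) = 4*u² (Z(u) = (2*u)*(2*u) = 4*u²)
w(S, R) = S² + 11*R (w(S, R) = (S² + 10*R) + R = S² + 11*R)
X = 640 (X = ((4*2²)*20)*2 = ((4*4)*20)*2 = (16*20)*2 = 320*2 = 640)
q(w(1, 3))/X = 89/640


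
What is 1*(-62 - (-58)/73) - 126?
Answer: -13666/73 ≈ -187.21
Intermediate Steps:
1*(-62 - (-58)/73) - 126 = 1*(-62 - 1*(-58/73)) - 126 = 1*(-62 + 58/73) - 126 = 1*(-4468/73) - 126 = -4468/73 - 126 = -13666/73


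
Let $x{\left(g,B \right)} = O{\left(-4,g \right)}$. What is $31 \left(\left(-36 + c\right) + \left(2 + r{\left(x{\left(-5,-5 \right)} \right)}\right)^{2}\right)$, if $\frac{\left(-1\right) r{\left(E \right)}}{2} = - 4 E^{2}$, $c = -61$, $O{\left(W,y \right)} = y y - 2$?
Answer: $555726429$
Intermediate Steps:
$O{\left(W,y \right)} = -2 + y^{2}$ ($O{\left(W,y \right)} = y^{2} - 2 = -2 + y^{2}$)
$x{\left(g,B \right)} = -2 + g^{2}$
$r{\left(E \right)} = 8 E^{2}$ ($r{\left(E \right)} = - 2 \left(- 4 E^{2}\right) = 8 E^{2}$)
$31 \left(\left(-36 + c\right) + \left(2 + r{\left(x{\left(-5,-5 \right)} \right)}\right)^{2}\right) = 31 \left(\left(-36 - 61\right) + \left(2 + 8 \left(-2 + \left(-5\right)^{2}\right)^{2}\right)^{2}\right) = 31 \left(-97 + \left(2 + 8 \left(-2 + 25\right)^{2}\right)^{2}\right) = 31 \left(-97 + \left(2 + 8 \cdot 23^{2}\right)^{2}\right) = 31 \left(-97 + \left(2 + 8 \cdot 529\right)^{2}\right) = 31 \left(-97 + \left(2 + 4232\right)^{2}\right) = 31 \left(-97 + 4234^{2}\right) = 31 \left(-97 + 17926756\right) = 31 \cdot 17926659 = 555726429$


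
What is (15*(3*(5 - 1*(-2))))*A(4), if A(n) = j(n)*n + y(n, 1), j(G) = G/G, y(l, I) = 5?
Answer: 2835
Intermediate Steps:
j(G) = 1
A(n) = 5 + n (A(n) = 1*n + 5 = n + 5 = 5 + n)
(15*(3*(5 - 1*(-2))))*A(4) = (15*(3*(5 - 1*(-2))))*(5 + 4) = (15*(3*(5 + 2)))*9 = (15*(3*7))*9 = (15*21)*9 = 315*9 = 2835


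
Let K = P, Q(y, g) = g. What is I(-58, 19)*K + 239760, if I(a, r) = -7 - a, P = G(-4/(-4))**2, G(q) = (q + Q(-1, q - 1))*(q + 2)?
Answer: 240219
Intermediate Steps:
G(q) = (-1 + 2*q)*(2 + q) (G(q) = (q + (q - 1))*(q + 2) = (q + (-1 + q))*(2 + q) = (-1 + 2*q)*(2 + q))
P = 9 (P = (-2 + 2*(-4/(-4))**2 + 3*(-4/(-4)))**2 = (-2 + 2*(-4*(-1/4))**2 + 3*(-4*(-1/4)))**2 = (-2 + 2*1**2 + 3*1)**2 = (-2 + 2*1 + 3)**2 = (-2 + 2 + 3)**2 = 3**2 = 9)
K = 9
I(-58, 19)*K + 239760 = (-7 - 1*(-58))*9 + 239760 = (-7 + 58)*9 + 239760 = 51*9 + 239760 = 459 + 239760 = 240219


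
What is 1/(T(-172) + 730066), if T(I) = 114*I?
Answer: 1/710458 ≈ 1.4075e-6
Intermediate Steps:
1/(T(-172) + 730066) = 1/(114*(-172) + 730066) = 1/(-19608 + 730066) = 1/710458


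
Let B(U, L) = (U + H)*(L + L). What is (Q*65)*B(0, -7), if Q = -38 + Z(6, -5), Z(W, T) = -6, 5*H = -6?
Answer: -48048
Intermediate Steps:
H = -6/5 (H = (1/5)*(-6) = -6/5 ≈ -1.2000)
Q = -44 (Q = -38 - 6 = -44)
B(U, L) = 2*L*(-6/5 + U) (B(U, L) = (U - 6/5)*(L + L) = (-6/5 + U)*(2*L) = 2*L*(-6/5 + U))
(Q*65)*B(0, -7) = (-44*65)*((2/5)*(-7)*(-6 + 5*0)) = -1144*(-7)*(-6 + 0) = -1144*(-7)*(-6) = -2860*84/5 = -48048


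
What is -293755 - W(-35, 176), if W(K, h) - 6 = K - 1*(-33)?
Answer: -293759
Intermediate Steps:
W(K, h) = 39 + K (W(K, h) = 6 + (K - 1*(-33)) = 6 + (K + 33) = 6 + (33 + K) = 39 + K)
-293755 - W(-35, 176) = -293755 - (39 - 35) = -293755 - 1*4 = -293755 - 4 = -293759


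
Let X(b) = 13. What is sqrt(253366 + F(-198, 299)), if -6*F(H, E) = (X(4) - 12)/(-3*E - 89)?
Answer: sqrt(2216892707103)/2958 ≈ 503.35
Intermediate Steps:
F(H, E) = -1/(6*(-89 - 3*E)) (F(H, E) = -(13 - 12)/(6*(-3*E - 89)) = -1/(6*(-89 - 3*E)))
sqrt(253366 + F(-198, 299)) = sqrt(253366 + 1/(6*(89 + 3*299))) = sqrt(253366 + 1/(6*(89 + 897))) = sqrt(253366 + (1/6)/986) = sqrt(253366 + (1/6)*(1/986)) = sqrt(253366 + 1/5916) = sqrt(1498913257/5916) = sqrt(2216892707103)/2958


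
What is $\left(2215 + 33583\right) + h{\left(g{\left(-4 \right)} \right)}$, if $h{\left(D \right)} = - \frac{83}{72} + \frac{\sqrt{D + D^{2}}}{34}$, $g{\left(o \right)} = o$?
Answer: $\frac{2577373}{72} + \frac{\sqrt{3}}{17} \approx 35797.0$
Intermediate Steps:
$h{\left(D \right)} = - \frac{83}{72} + \frac{\sqrt{D + D^{2}}}{34}$ ($h{\left(D \right)} = \left(-83\right) \frac{1}{72} + \sqrt{D + D^{2}} \cdot \frac{1}{34} = - \frac{83}{72} + \frac{\sqrt{D + D^{2}}}{34}$)
$\left(2215 + 33583\right) + h{\left(g{\left(-4 \right)} \right)} = \left(2215 + 33583\right) - \left(\frac{83}{72} - \frac{\sqrt{- 4 \left(1 - 4\right)}}{34}\right) = 35798 - \left(\frac{83}{72} - \frac{\sqrt{\left(-4\right) \left(-3\right)}}{34}\right) = 35798 - \left(\frac{83}{72} - \frac{\sqrt{12}}{34}\right) = 35798 - \left(\frac{83}{72} - \frac{2 \sqrt{3}}{34}\right) = 35798 - \left(\frac{83}{72} - \frac{\sqrt{3}}{17}\right) = \frac{2577373}{72} + \frac{\sqrt{3}}{17}$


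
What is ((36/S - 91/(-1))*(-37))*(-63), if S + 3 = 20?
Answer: 3689973/17 ≈ 2.1706e+5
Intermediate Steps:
S = 17 (S = -3 + 20 = 17)
((36/S - 91/(-1))*(-37))*(-63) = ((36/17 - 91/(-1))*(-37))*(-63) = ((36*(1/17) - 91*(-1))*(-37))*(-63) = ((36/17 + 91)*(-37))*(-63) = ((1583/17)*(-37))*(-63) = -58571/17*(-63) = 3689973/17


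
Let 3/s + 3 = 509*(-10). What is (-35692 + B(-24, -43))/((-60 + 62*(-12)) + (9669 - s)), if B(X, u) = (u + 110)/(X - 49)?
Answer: -13270234219/3295909704 ≈ -4.0263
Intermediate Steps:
B(X, u) = (110 + u)/(-49 + X)
s = -3/5093 (s = 3/(-3 + 509*(-10)) = 3/(-3 - 5090) = 3/(-5093) = 3*(-1/5093) = -3/5093 ≈ -0.00058904)
(-35692 + B(-24, -43))/((-60 + 62*(-12)) + (9669 - s)) = (-35692 + (110 - 43)/(-49 - 24))/((-60 + 62*(-12)) + (9669 - 1*(-3/5093))) = (-35692 + 67/(-73))/((-60 - 744) + (9669 + 3/5093)) = (-35692 - 1/73*67)/(-804 + 49244220/5093) = (-35692 - 67/73)/(45149448/5093) = -2605583/73*5093/45149448 = -13270234219/3295909704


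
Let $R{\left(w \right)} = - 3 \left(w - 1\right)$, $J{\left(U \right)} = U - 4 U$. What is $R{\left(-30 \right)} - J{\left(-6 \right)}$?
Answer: $75$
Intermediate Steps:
$J{\left(U \right)} = - 3 U$
$R{\left(w \right)} = 3 - 3 w$ ($R{\left(w \right)} = - 3 \left(-1 + w\right) = 3 - 3 w$)
$R{\left(-30 \right)} - J{\left(-6 \right)} = \left(3 - -90\right) - \left(-3\right) \left(-6\right) = \left(3 + 90\right) - 18 = 93 - 18 = 75$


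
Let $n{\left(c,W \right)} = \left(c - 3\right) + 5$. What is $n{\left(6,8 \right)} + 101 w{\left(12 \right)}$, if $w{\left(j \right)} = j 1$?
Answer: $1220$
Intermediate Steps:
$w{\left(j \right)} = j$
$n{\left(c,W \right)} = 2 + c$ ($n{\left(c,W \right)} = \left(-3 + c\right) + 5 = 2 + c$)
$n{\left(6,8 \right)} + 101 w{\left(12 \right)} = \left(2 + 6\right) + 101 \cdot 12 = 8 + 1212 = 1220$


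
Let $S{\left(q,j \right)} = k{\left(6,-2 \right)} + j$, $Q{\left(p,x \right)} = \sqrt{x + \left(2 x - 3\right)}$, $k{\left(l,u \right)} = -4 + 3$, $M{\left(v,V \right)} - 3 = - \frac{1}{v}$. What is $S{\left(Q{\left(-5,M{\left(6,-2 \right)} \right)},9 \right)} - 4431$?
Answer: $-4423$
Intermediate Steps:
$M{\left(v,V \right)} = 3 - \frac{1}{v}$
$k{\left(l,u \right)} = -1$
$Q{\left(p,x \right)} = \sqrt{-3 + 3 x}$ ($Q{\left(p,x \right)} = \sqrt{x + \left(-3 + 2 x\right)} = \sqrt{-3 + 3 x}$)
$S{\left(q,j \right)} = -1 + j$
$S{\left(Q{\left(-5,M{\left(6,-2 \right)} \right)},9 \right)} - 4431 = \left(-1 + 9\right) - 4431 = 8 - 4431 = -4423$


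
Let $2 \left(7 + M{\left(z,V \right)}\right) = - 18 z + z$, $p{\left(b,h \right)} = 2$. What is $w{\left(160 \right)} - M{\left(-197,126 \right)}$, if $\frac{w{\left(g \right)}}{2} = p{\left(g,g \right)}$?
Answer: $- \frac{3327}{2} \approx -1663.5$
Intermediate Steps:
$w{\left(g \right)} = 4$ ($w{\left(g \right)} = 2 \cdot 2 = 4$)
$M{\left(z,V \right)} = -7 - \frac{17 z}{2}$ ($M{\left(z,V \right)} = -7 + \frac{- 18 z + z}{2} = -7 + \frac{\left(-17\right) z}{2} = -7 - \frac{17 z}{2}$)
$w{\left(160 \right)} - M{\left(-197,126 \right)} = 4 - \left(-7 - - \frac{3349}{2}\right) = 4 - \left(-7 + \frac{3349}{2}\right) = 4 - \frac{3335}{2} = - \frac{3327}{2}$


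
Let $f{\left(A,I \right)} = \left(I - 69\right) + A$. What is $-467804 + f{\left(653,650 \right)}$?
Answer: $-466570$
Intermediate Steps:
$f{\left(A,I \right)} = -69 + A + I$ ($f{\left(A,I \right)} = \left(-69 + I\right) + A = -69 + A + I$)
$-467804 + f{\left(653,650 \right)} = -467804 + \left(-69 + 653 + 650\right) = -467804 + 1234 = -466570$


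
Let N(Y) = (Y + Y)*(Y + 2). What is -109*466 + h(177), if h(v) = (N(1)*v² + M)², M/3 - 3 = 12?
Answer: 35351093567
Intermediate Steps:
N(Y) = 2*Y*(2 + Y) (N(Y) = (2*Y)*(2 + Y) = 2*Y*(2 + Y))
M = 45 (M = 9 + 3*12 = 9 + 36 = 45)
h(v) = (45 + 6*v²)² (h(v) = ((2*1*(2 + 1))*v² + 45)² = ((2*1*3)*v² + 45)² = (6*v² + 45)² = (45 + 6*v²)²)
-109*466 + h(177) = -109*466 + 9*(15 + 2*177²)² = -50794 + 9*(15 + 2*31329)² = -50794 + 9*(15 + 62658)² = -50794 + 9*62673² = -50794 + 9*3927904929 = -50794 + 35351144361 = 35351093567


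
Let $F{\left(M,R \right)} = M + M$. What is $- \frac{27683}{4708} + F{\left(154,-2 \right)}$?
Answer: $\frac{1422381}{4708} \approx 302.12$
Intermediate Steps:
$F{\left(M,R \right)} = 2 M$
$- \frac{27683}{4708} + F{\left(154,-2 \right)} = - \frac{27683}{4708} + 2 \cdot 154 = \left(-27683\right) \frac{1}{4708} + 308 = - \frac{27683}{4708} + 308 = \frac{1422381}{4708}$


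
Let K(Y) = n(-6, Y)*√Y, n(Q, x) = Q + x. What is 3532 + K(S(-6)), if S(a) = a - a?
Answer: 3532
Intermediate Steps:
S(a) = 0
K(Y) = √Y*(-6 + Y) (K(Y) = (-6 + Y)*√Y = √Y*(-6 + Y))
3532 + K(S(-6)) = 3532 + √0*(-6 + 0) = 3532 + 0*(-6) = 3532 + 0 = 3532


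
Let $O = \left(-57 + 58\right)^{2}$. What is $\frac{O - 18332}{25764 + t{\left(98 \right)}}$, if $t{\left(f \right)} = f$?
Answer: $- \frac{18331}{25862} \approx -0.7088$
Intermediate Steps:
$O = 1$ ($O = 1^{2} = 1$)
$\frac{O - 18332}{25764 + t{\left(98 \right)}} = \frac{1 - 18332}{25764 + 98} = - \frac{18331}{25862}$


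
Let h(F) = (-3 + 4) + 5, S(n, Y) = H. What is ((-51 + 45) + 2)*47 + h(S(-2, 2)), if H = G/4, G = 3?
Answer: -182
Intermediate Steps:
H = ¾ (H = 3/4 = 3*(¼) = ¾ ≈ 0.75000)
S(n, Y) = ¾
h(F) = 6 (h(F) = 1 + 5 = 6)
((-51 + 45) + 2)*47 + h(S(-2, 2)) = ((-51 + 45) + 2)*47 + 6 = (-6 + 2)*47 + 6 = -4*47 + 6 = -188 + 6 = -182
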